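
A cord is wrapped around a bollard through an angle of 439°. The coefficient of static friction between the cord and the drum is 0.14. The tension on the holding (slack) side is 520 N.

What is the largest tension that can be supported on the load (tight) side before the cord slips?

T_max ≈ 1520 N

At impending slip the capstan equation gives T₂/T₁ = e^{μβ} with β in radians.
β = 439° × π/180 = 7.662 rad.
e^{μβ} = e^{0.14×7.662} = 2.923.
T₂ = T₁ · e^{μβ} = 520 × 2.923 = 1520 N.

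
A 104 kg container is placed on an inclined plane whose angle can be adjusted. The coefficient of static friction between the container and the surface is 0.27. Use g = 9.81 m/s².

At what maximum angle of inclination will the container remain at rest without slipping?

θ_max ≈ 15.1°

At the slip threshold, m g sin θ = μ_s · m g cos θ, so tan θ = μ_s.
θ_max = arctan(0.27) = 15.1°.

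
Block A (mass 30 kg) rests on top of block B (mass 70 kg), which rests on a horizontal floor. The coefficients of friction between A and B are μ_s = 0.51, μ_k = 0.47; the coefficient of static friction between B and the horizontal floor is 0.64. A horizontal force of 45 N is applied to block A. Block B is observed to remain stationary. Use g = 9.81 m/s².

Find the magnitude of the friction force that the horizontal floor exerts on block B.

The normal force B exerts on A is simply A's weight, N₁ = 294.3 N.
So the A–B interface can sustain at most μ_s N₁ = 150.1 N of static friction.
P = 45 N is within that limit, so A and B move together (both at rest); the A–B friction is simply f₁ = P = 45 N.
By Newton's third law B feels 45 N forward from A. With B stationary, the floor's static friction on B balances it: f₂ = 45 N (well within μ_s(m_A+m_B)g = 627.8 N).

f ≈ 45 N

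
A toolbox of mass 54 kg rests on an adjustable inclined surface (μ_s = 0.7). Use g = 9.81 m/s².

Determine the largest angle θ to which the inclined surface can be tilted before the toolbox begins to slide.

θ_max ≈ 35°

At the slip threshold, m g sin θ = μ_s · m g cos θ, so tan θ = μ_s.
θ_max = arctan(0.7) = 35°.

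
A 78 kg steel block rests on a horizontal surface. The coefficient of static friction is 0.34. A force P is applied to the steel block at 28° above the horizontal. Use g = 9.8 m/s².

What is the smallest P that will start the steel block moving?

N = m g − P sin α (the pull lifts the steel block).
At impending slip, P cos α = μ_s N = μ_s (m g − P sin α).
Solving: P (cos α + μ_s sin α) = μ_s m g → P = 0.34×764/(cos 28° + 0.34 sin 28°) = 260/1.043 = 249 N.

P ≈ 249 N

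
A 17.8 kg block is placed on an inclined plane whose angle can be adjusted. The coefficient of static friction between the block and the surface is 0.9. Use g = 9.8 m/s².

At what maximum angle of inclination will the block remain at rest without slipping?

θ_max ≈ 42°

At the slip threshold, m g sin θ = μ_s · m g cos θ, so tan θ = μ_s.
θ_max = arctan(0.9) = 42°.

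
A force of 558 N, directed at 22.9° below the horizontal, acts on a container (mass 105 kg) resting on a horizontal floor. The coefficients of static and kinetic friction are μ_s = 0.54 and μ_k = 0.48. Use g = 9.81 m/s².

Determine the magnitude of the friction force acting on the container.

Vertical equilibrium gives N = m g + P sin α = 1247 N.
For equilibrium, f = P cos α = 558×cos 22.9° = 514 N.
The static-friction limit is μ_s N = 673.5 N.
514 ≤ 673.5 N → static; friction equals the required 514 N.

f ≈ 514 N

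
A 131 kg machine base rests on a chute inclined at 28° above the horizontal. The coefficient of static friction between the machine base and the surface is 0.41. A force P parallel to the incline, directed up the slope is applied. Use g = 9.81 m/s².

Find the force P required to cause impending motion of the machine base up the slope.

At impending motion up the slope, friction acts down-slope at its limit: f = μ_s N.
P is parallel to the surface, so N = m g cos θ = 1130 N.
Along the incline: P = m g sin θ + μ_s N = 603 + 0.41×1130 = 1070 N.

P ≈ 1070 N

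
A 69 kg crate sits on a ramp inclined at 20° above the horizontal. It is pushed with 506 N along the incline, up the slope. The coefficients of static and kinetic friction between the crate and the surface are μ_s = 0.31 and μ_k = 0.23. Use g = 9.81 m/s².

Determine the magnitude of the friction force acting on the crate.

Normal force: N = m g cos θ = 69 × 9.81 × cos 20° = 636.1 N.
The friction needed for equilibrium is m g sin θ − P = 231.5 − 506 = -274.5 N, measured positive up-slope.
Maximum static friction available: μ_s N = 0.31 × 636.1 = 197.2 N.
Since |-274.5| > 197.2 N, static friction cannot hold it; the crate slides up the incline and kinetic friction applies: f = μ_k N = 0.23 × 636.1 = 146 N.

f ≈ 146 N (down the incline)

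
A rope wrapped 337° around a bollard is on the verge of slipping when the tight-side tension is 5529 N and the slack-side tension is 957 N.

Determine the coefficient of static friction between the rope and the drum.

T₂/T₁ = e^{μβ} → μ = ln(T₂/T₁)/β.
β = 337° = 5.882 rad.
μ = ln(5529/957)/5.882 = ln(5.777)/5.882 = 0.298.

μ ≈ 0.298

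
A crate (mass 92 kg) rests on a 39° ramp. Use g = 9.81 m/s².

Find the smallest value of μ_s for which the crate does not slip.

μ_s,min ≈ 0.81

At the slip threshold m g sin θ = μ_s m g cos θ, so μ_s,min = tan θ.
μ_s,min = tan 39° = 0.81.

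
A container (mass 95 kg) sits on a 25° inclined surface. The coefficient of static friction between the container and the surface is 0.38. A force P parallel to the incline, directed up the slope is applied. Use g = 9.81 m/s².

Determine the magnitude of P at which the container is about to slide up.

P ≈ 715 N

At impending motion up the slope, friction acts down-slope at its limit: f = μ_s N.
P is parallel to the surface, so N = m g cos θ = 845 N.
Along the incline: P = m g sin θ + μ_s N = 394 + 0.38×845 = 715 N.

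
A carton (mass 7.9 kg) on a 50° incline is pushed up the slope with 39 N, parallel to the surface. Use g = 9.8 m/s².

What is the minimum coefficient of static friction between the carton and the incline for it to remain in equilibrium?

N = m g cos θ = 49.76 N.
Friction must make up the shortfall along the incline: f = m g sin θ − P = 59.31 − 39 = 20.31 N.
At the threshold f = μ_s N, so μ_s,min = 20.31/49.76 = 0.408.

μ_s,min ≈ 0.408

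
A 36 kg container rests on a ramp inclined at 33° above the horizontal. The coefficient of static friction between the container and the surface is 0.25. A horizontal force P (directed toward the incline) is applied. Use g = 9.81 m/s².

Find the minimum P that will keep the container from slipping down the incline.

The container tends to slide down (tan θ > μ_s), so at the point of impending slip friction acts up-slope at its limit: f = μ_s N.
Perpendicular to the incline: N = m g cos θ + P sin θ.
Along the incline: P cos θ + μ_s N = m g sin θ, i.e. P cos θ + μ_s (m g cos θ + P sin θ) = m g sin θ.
Solving, P (cos θ + μ_s sin θ) = m g (sin θ − μ_s cos θ), so P = 353×0.335/0.9748 = 121 N.

P_min ≈ 121 N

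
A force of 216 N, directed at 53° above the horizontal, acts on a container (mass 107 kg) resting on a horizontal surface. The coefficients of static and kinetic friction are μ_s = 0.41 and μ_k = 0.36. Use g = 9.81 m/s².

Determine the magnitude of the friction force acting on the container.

Vertical equilibrium gives N = m g − P sin α = 877.2 N.
Horizontally, friction must balance P cos α = 130 N.
The static-friction limit is μ_s N = 359.6 N.
130 ≤ 359.6 N → static; friction equals the required 130 N.

f ≈ 130 N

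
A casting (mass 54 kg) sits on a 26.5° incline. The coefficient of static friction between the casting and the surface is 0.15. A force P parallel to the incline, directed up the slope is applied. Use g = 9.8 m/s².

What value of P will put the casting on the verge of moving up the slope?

P ≈ 307 N

At impending motion up the slope, friction acts down-slope at its limit: f = μ_s N.
P is parallel to the surface, so N = m g cos θ = 474 N.
Along the incline: P = m g sin θ + μ_s N = 236 + 0.15×474 = 307 N.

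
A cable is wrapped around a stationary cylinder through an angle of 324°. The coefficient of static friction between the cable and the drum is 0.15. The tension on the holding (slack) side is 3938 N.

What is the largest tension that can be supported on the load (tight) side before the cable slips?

T_max ≈ 9200 N

At impending slip the capstan equation gives T₂/T₁ = e^{μβ} with β in radians.
β = 324° × π/180 = 5.655 rad.
e^{μβ} = e^{0.15×5.655} = 2.336.
T₂ = T₁ · e^{μβ} = 3938 × 2.336 = 9200 N.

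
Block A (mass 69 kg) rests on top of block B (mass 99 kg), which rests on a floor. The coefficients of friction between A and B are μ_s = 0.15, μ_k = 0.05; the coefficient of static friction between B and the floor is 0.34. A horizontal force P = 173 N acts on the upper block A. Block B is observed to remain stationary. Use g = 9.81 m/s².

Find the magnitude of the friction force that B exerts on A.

f ≈ 33.8 N

Between the blocks, N₁ = m_A g = 676.9 N.
Maximum static friction on A from B: μ_s N₁ = 0.15×676.9 = 101.5 N.
Since P = 173 N > 101.5 N, A slides on B; the A–B friction is kinetic: f₁ = μ_k N₁ = 0.05×676.9 = 33.8 N.
By Newton's third law B feels 33.8 N forward from A. With B stationary, the floor's static friction on B balances it: f₂ = 33.8 N (well within μ_s(m_A+m_B)g = 560.3 N).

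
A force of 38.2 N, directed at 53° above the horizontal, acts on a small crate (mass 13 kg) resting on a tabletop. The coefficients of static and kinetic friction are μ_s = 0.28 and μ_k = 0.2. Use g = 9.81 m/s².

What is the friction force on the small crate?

Vertical equilibrium gives N = m g − P sin α = 97.02 N.
Horizontally, friction must balance P cos α = 22.99 N.
The static-friction limit is μ_s N = 27.17 N.
Since 22.99 N does not exceed the limit, the small crate stays at rest and f = 23 N.

f ≈ 23 N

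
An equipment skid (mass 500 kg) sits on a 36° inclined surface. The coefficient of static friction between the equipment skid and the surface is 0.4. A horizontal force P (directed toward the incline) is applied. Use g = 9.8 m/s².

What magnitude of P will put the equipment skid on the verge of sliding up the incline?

At impending motion up the slope, friction acts down-slope at its limit: f = μ_s N.
Perpendicular to the incline: N = m g cos θ + P sin θ.
Along the incline: P cos θ = m g sin θ + μ_s N = m g sin θ + μ_s (m g cos θ + P sin θ).
Solving, P (cos θ − μ_s sin θ) = m g (sin θ + μ_s cos θ), so P = 500×9.8×(sin 36° + 0.4 cos 36°)/(cos 36° − 0.4 sin 36°) = 4900×0.9114/0.5739 = 7780 N.

P ≈ 7780 N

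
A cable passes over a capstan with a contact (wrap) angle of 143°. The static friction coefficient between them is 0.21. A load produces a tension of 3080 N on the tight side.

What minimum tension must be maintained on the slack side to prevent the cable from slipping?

T_min ≈ 1820 N

Capstan equation at impending slip: T_tight/T_slack = e^{μβ}.
β = 143° = 2.496 rad; e^{μβ} = e^{0.21×2.496} = 1.689.
T_slack = T_tight / e^{μβ} = 3080 / 1.689 = 1820 N.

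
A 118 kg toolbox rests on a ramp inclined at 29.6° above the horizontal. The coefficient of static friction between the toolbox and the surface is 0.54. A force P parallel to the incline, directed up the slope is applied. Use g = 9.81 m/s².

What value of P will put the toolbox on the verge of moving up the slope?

P ≈ 1120 N

At impending motion up the slope, friction acts down-slope at its limit: f = μ_s N.
P is parallel to the surface, so N = m g cos θ = 1010 N.
Along the incline: P = m g sin θ + μ_s N = 572 + 0.54×1010 = 1120 N.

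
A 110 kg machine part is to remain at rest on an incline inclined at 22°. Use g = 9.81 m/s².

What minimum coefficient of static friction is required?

At the slip threshold m g sin θ = μ_s m g cos θ, so μ_s,min = tan θ.
μ_s,min = tan 22° = 0.404.

μ_s,min ≈ 0.404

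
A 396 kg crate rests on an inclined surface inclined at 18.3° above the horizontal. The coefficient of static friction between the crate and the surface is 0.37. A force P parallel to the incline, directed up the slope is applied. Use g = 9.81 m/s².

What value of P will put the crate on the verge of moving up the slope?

P ≈ 2580 N

At impending motion up the slope, friction acts down-slope at its limit: f = μ_s N.
P is parallel to the surface, so N = m g cos θ = 3690 N.
Along the incline: P = m g sin θ + μ_s N = 1220 + 0.37×3690 = 2580 N.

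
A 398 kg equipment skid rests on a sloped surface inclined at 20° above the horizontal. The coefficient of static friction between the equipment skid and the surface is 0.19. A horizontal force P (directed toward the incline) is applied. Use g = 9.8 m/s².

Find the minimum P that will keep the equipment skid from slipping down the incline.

P_min ≈ 635 N

The equipment skid tends to slide down (tan θ > μ_s), so at the point of impending slip friction acts up-slope at its limit: f = μ_s N.
Perpendicular to the incline: N = m g cos θ + P sin θ.
Along the incline: P cos θ + μ_s N = m g sin θ, i.e. P cos θ + μ_s (m g cos θ + P sin θ) = m g sin θ.
Solving, P (cos θ + μ_s sin θ) = m g (sin θ − μ_s cos θ), so P = 3900×0.1635/1.005 = 635 N.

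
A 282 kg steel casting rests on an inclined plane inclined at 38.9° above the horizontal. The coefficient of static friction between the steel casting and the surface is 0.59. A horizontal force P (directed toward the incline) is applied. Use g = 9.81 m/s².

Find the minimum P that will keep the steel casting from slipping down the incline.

The steel casting tends to slide down (tan θ > μ_s), so at the point of impending slip friction acts up-slope at its limit: f = μ_s N.
Perpendicular to the incline: N = m g cos θ + P sin θ.
Along the incline: P cos θ + μ_s N = m g sin θ, i.e. P cos θ + μ_s (m g cos θ + P sin θ) = m g sin θ.
Solving, P (cos θ + μ_s sin θ) = m g (sin θ − μ_s cos θ), so P = 2770×0.1688/1.149 = 407 N.

P_min ≈ 407 N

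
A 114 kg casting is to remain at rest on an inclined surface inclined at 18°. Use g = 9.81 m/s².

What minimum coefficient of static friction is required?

At the slip threshold m g sin θ = μ_s m g cos θ, so μ_s,min = tan θ.
μ_s,min = tan 18° = 0.325.

μ_s,min ≈ 0.325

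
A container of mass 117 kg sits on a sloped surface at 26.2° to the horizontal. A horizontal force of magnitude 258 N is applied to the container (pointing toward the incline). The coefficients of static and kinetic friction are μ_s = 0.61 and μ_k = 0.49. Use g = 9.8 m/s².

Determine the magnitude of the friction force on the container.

f ≈ 275 N (up the incline)

Normal direction: N = m g cos θ + P sin θ = 1143 N.
Along the incline, the net driving force (taking up-slope positive) is P cos θ − m g sin θ = 231.5 − 506.2 = -274.7 N, so equilibrium requires friction f = 274.7 N (up-slope).
The limit of static friction is μ_s N = 697.1 N.
|f_req| = 274.7 ≤ 697.1 N → the container is in equilibrium; friction equals the required value.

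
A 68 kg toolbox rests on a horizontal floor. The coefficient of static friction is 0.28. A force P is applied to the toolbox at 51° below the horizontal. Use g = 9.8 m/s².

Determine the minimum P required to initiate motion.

N = m g + P sin α (the push presses the toolbox into the horizontal floor).
At impending slip, P cos α = μ_s N = μ_s (m g + P sin α).
Solving: P (cos α − μ_s sin α) = μ_s m g → P = 0.28×666/(cos 51° − 0.28 sin 51°) = 187/0.4117 = 453 N.

P ≈ 453 N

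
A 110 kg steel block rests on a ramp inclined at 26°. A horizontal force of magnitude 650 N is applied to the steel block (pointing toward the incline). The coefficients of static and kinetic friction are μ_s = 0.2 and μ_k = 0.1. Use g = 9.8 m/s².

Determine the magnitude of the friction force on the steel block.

f ≈ 112 N (down the incline)

Normal direction: N = m g cos θ + P sin θ = 1254 N.
Along the incline, the net driving force (taking up-slope positive) is P cos θ − m g sin θ = 584.2 − 472.6 = 111.7 N, so equilibrium requires friction f = -111.7 N (down-slope).
Maximum static friction: μ_s N = 0.2 × 1254 = 250.8 N.
|f_req| = 111.7 ≤ 250.8 N → the steel block is in equilibrium; friction equals the required value.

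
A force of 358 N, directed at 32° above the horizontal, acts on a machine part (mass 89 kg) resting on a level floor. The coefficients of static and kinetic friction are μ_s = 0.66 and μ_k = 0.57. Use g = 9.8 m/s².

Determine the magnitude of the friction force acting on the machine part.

N = m g − P sin α = 872.2 − 358×sin 32° = 682.5 N.
For equilibrium, f = P cos α = 358×cos 32° = 303.6 N.
μ_s N = 0.66 × 682.5 = 450.4 N.
Since 303.6 N does not exceed the limit, the machine part stays at rest and f = 304 N.

f ≈ 304 N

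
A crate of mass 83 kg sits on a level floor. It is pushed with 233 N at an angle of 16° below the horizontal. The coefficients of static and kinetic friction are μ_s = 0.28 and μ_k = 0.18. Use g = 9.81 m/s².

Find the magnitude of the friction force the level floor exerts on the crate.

f ≈ 224 N

N = m g + P sin α = 814.2 + 233×sin 16° = 878.5 N.
For equilibrium, f = P cos α = 233×cos 16° = 224 N.
μ_s N = 0.28 × 878.5 = 246 N.
224 ≤ 246 N → static; friction equals the required 224 N.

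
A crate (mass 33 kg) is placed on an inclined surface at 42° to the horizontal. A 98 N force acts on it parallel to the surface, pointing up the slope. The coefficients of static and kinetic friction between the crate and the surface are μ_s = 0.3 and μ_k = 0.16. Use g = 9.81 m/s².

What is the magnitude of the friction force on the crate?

f ≈ 38.5 N (up the incline)

Normal force: N = m g cos θ = 33 × 9.81 × cos 42° = 240.6 N.
The friction needed for equilibrium is m g sin θ − P = 216.6 − 98 = 118.6 N, measured positive up-slope.
Maximum static friction available: μ_s N = 0.3 × 240.6 = 72.17 N.
|118.6| exceeds 72.17 N, so the crate slips down-slope; friction is kinetic, f = μ_k N = 0.16×240.6 = 38.5 N.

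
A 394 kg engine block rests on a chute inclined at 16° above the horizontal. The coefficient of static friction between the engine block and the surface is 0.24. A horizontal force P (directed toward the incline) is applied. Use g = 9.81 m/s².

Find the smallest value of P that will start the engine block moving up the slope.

At impending motion up the slope, friction acts down-slope at its limit: f = μ_s N.
Perpendicular to the incline: N = m g cos θ + P sin θ.
Along the incline: P cos θ = m g sin θ + μ_s N = m g sin θ + μ_s (m g cos θ + P sin θ).
Solving, P (cos θ − μ_s sin θ) = m g (sin θ + μ_s cos θ), so P = 394×9.81×(sin 16° + 0.24 cos 16°)/(cos 16° − 0.24 sin 16°) = 3870×0.5063/0.8951 = 2190 N.

P ≈ 2190 N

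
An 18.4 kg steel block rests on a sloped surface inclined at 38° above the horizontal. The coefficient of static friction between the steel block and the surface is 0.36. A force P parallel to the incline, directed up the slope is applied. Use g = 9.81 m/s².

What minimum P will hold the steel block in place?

The steel block tends to slide down (tan θ > μ_s), so at the point of impending slip friction acts up-slope at its limit: f = μ_s N.
P is parallel to the surface, so N = m g cos θ = 142 N.
Along the incline: P + μ_s N = m g sin θ, so P = 111 − 0.36×142 = 59.9 N.

P_min ≈ 59.9 N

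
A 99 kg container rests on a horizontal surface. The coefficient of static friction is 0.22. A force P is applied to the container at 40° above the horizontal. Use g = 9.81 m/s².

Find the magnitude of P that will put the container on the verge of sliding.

N = m g − P sin α (the pull lifts the container).
At impending slip, P cos α = μ_s N = μ_s (m g − P sin α).
Solving: P (cos α + μ_s sin α) = μ_s m g → P = 0.22×971/(cos 40° + 0.22 sin 40°) = 214/0.9075 = 235 N.

P ≈ 235 N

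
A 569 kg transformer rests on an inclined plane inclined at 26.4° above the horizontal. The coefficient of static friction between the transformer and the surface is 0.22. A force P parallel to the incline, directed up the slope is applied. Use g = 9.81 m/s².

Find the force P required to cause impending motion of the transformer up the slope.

At impending motion up the slope, friction acts down-slope at its limit: f = μ_s N.
P is parallel to the surface, so N = m g cos θ = 5000 N.
Along the incline: P = m g sin θ + μ_s N = 2480 + 0.22×5000 = 3580 N.

P ≈ 3580 N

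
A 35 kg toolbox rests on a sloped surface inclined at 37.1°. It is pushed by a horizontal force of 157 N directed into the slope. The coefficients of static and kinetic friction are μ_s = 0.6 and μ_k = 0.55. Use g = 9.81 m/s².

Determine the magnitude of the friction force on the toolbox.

f ≈ 81.9 N (up the incline)

Resolve perpendicular to the incline: N = m g cos θ + P sin θ = 35×9.81×cos 37.1° + 157×sin 37.1° = 368.6 N.
Along the incline, the net driving force (taking up-slope positive) is P cos θ − m g sin θ = 125.2 − 207.1 = -81.89 N, so equilibrium requires friction f = 81.89 N (up-slope).
Maximum static friction: μ_s N = 0.6 × 368.6 = 221.1 N.
Since 81.89 N is within the 221.1 N limit, the toolbox stays put and friction is exactly 81.9 N.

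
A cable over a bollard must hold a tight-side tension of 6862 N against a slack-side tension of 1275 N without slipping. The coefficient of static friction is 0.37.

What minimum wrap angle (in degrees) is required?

T₂/T₁ = e^{μβ} → β = ln(T₂/T₁)/μ.
β = ln(6862/1275)/0.37 = 1.683/0.37 = 4.549 rad.
In degrees: β = 4.549 × 180/π = 261°.

β_min ≈ 261°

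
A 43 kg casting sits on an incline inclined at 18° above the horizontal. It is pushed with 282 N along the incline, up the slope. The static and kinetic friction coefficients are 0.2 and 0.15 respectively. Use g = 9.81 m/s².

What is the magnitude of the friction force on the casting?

f ≈ 60.2 N (down the incline)

Normal force: N = m g cos θ = 43 × 9.81 × cos 18° = 401.2 N.
For equilibrium along the incline the friction force must supply f = m g sin θ − P = 130.4 − 282 = -151.6 N (positive meaning up-slope).
The static-friction ceiling is μ_s N = 0.2 × 401.2 = 80.24 N.
Since |-151.6| > 80.24 N, static friction cannot hold it; the casting slides up the incline and kinetic friction applies: f = μ_k N = 0.15 × 401.2 = 60.2 N.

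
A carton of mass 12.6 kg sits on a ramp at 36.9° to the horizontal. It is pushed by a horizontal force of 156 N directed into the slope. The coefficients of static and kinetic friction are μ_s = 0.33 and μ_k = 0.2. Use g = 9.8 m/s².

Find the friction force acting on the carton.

Normal direction: N = m g cos θ + P sin θ = 192.4 N.
Along the incline, the net driving force (taking up-slope positive) is P cos θ − m g sin θ = 124.8 − 74.14 = 50.61 N, so equilibrium requires friction f = -50.61 N (down-slope).
Maximum static friction: μ_s N = 0.33 × 192.4 = 63.5 N.
Since 50.61 N is within the 63.5 N limit, the carton stays put and friction is exactly 50.6 N.

f ≈ 50.6 N (down the incline)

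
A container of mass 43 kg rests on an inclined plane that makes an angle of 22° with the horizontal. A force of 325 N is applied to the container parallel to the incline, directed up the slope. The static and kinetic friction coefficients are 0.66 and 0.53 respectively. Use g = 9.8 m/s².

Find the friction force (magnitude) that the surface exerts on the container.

f ≈ 167 N (down the incline)

Perpendicular to the surface, N = m g cos θ = 43·9.8·cos 22° = 390.7 N.
For equilibrium along the incline the friction force must supply f = m g sin θ − P = 157.9 − 325 = -167.1 N (positive meaning up-slope).
Static friction can supply at most μ_s N = 257.9 N.
Since |-167.1| ≤ 257.9 N, the container remains in static equilibrium and friction takes exactly the required value.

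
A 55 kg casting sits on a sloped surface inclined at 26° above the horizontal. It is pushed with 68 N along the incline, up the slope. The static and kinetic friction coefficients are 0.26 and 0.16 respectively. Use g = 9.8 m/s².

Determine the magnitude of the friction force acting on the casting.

Perpendicular to the surface, N = m g cos θ = 55·9.8·cos 26° = 484.4 N.
The friction needed for equilibrium is m g sin θ − P = 236.3 − 68 = 168.3 N, measured positive up-slope.
The static-friction ceiling is μ_s N = 0.26 × 484.4 = 126 N.
|168.3| exceeds 126 N, so the casting slips down-slope; friction is kinetic, f = μ_k N = 0.16×484.4 = 77.5 N.

f ≈ 77.5 N (up the incline)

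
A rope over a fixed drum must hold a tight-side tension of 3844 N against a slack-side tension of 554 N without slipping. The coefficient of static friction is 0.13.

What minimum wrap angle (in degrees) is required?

β_min ≈ 854°

T₂/T₁ = e^{μβ} → β = ln(T₂/T₁)/μ.
β = ln(3844/554)/0.13 = 1.937/0.13 = 14.9 rad.
In degrees: β = 14.9 × 180/π = 854°.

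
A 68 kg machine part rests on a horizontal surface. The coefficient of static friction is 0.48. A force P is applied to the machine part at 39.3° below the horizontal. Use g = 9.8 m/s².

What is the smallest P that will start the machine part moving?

N = m g + P sin α (the push presses the machine part into the horizontal surface).
At impending slip, P cos α = μ_s N = μ_s (m g + P sin α).
Solving: P (cos α − μ_s sin α) = μ_s m g → P = 0.48×666/(cos 39.3° − 0.48 sin 39.3°) = 320/0.4698 = 681 N.

P ≈ 681 N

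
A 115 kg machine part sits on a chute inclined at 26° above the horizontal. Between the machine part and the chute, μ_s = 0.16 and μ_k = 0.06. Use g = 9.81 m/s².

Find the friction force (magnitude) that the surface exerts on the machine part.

Normal force: N = m g cos θ = 115 × 9.81 × cos 26° = 1014 N.
Along the slope the weight component is m g sin θ = 494.5 N; friction must supply exactly this, acting up-slope.
Static friction can supply at most μ_s N = 162.2 N.
|494.5| exceeds 162.2 N, so the machine part slips down-slope; friction is kinetic, f = μ_k N = 0.06×1014 = 60.8 N.

f ≈ 60.8 N (up the incline)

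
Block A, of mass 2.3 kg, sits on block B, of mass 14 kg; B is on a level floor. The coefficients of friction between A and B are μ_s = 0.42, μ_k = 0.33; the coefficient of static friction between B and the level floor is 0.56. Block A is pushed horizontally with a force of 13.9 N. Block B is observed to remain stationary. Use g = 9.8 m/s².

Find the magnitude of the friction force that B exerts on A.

f ≈ 7.44 N

The normal force B exerts on A is simply A's weight, N₁ = 22.54 N.
Maximum static friction on A from B: μ_s N₁ = 0.42×22.54 = 9.467 N.
P = 13.9 N exceeds that limit, so A slips over B and the interface friction becomes kinetic: f₁ = μ_k N₁ = 0.33×22.54 = 7.44 N.
B experiences an equal 7.44 N forward from A (third law). B is in equilibrium, so the floor supplies f₂ = 7.44 N of static friction (limit μ_s(m_A+m_B)g = 89.45 N, not exceeded).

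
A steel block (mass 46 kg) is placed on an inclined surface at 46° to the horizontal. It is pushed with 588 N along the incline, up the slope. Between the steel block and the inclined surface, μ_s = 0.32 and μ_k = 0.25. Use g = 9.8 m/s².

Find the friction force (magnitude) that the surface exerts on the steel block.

The normal reaction is N = m g cos θ = 313.2 N.
The friction needed for equilibrium is m g sin θ − P = 324.3 − 588 = -263.7 N, measured positive up-slope.
The static-friction ceiling is μ_s N = 0.32 × 313.2 = 100.2 N.
Since |-263.7| > 100.2 N, static friction cannot hold it; the steel block slides up the incline and kinetic friction applies: f = μ_k N = 0.25 × 313.2 = 78.3 N.

f ≈ 78.3 N (down the incline)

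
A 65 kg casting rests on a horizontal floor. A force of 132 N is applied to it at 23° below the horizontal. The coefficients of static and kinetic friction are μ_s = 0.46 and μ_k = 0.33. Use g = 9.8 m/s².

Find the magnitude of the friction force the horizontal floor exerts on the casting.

f ≈ 122 N

The vertical component of P adds to the normal force: N = m g + P sin α = 637 + 51.58 = 688.6 N.
Horizontally, friction must balance P cos α = 121.5 N.
The static-friction limit is μ_s N = 316.7 N.
121.5 ≤ 316.7 N → static; friction equals the required 122 N.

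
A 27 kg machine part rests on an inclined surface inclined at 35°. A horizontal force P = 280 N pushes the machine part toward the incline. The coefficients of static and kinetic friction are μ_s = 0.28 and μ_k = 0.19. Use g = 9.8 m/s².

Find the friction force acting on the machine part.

The horizontal push has a component P sin θ into the surface, so N = m g cos θ + P sin θ = 216.7 + 160.6 = 377.3 N.
Parallel to the incline: P cos θ − m g sin θ = 229.4 − 151.8 = 77.59 N; the friction needed to balance this is 77.59 N acting down the slope.
Maximum static friction: μ_s N = 0.28 × 377.3 = 105.7 N.
|f_req| = 77.59 ≤ 105.7 N → the machine part is in equilibrium; friction equals the required value.

f ≈ 77.6 N (down the incline)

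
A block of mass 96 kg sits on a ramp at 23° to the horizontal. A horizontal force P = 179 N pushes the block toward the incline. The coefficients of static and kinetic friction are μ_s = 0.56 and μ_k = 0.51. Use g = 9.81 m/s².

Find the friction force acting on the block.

f ≈ 203 N (up the incline)

The horizontal push has a component P sin θ into the surface, so N = m g cos θ + P sin θ = 866.9 + 69.94 = 936.8 N.
Parallel to the incline: P cos θ − m g sin θ = 164.8 − 368 = -203.2 N; the friction needed to balance this is 203.2 N acting up the slope.
Maximum static friction: μ_s N = 0.56 × 936.8 = 524.6 N.
|f_req| = 203.2 ≤ 524.6 N → the block is in equilibrium; friction equals the required value.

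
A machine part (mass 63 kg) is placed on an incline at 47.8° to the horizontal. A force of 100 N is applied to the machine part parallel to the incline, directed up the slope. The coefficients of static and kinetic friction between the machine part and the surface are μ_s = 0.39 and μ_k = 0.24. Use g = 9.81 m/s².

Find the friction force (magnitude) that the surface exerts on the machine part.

f ≈ 99.6 N (up the incline)

Normal force: N = m g cos θ = 63 × 9.81 × cos 47.8° = 415.1 N.
For equilibrium along the incline the friction force must supply f = m g sin θ − P = 457.8 − 100 = 357.8 N (positive meaning up-slope).
Maximum static friction available: μ_s N = 0.39 × 415.1 = 161.9 N.
|357.8| exceeds 161.9 N, so the machine part slips down-slope; friction is kinetic, f = μ_k N = 0.24×415.1 = 99.6 N.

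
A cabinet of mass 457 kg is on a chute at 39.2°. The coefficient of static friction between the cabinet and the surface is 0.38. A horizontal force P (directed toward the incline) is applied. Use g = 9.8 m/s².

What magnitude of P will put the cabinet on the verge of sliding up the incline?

P ≈ 7760 N

At impending motion up the slope, friction acts down-slope at its limit: f = μ_s N.
Perpendicular to the incline: N = m g cos θ + P sin θ.
Along the incline: P cos θ = m g sin θ + μ_s N = m g sin θ + μ_s (m g cos θ + P sin θ).
Solving, P (cos θ − μ_s sin θ) = m g (sin θ + μ_s cos θ), so P = 457×9.8×(sin 39.2° + 0.38 cos 39.2°)/(cos 39.2° − 0.38 sin 39.2°) = 4480×0.9265/0.5348 = 7760 N.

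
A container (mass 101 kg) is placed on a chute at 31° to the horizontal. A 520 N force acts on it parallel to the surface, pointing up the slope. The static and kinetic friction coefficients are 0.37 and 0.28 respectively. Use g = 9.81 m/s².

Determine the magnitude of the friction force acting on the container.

f ≈ 9.7 N (down the incline)

The normal reaction is N = m g cos θ = 849.3 N.
Parallel to the incline, ΣF = 0 gives f = m g sin θ − P = 510.3 − 520 = -9.695 N (up-slope positive).
Maximum static friction available: μ_s N = 0.37 × 849.3 = 314.2 N.
Since |-9.695| ≤ 314.2 N, no slip — friction simply equals what equilibrium demands.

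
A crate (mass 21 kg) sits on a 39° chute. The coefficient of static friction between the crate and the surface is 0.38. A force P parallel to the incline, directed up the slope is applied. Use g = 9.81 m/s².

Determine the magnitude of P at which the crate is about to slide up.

At impending motion up the slope, friction acts down-slope at its limit: f = μ_s N.
P is parallel to the surface, so N = m g cos θ = 160 N.
Along the incline: P = m g sin θ + μ_s N = 130 + 0.38×160 = 190 N.

P ≈ 190 N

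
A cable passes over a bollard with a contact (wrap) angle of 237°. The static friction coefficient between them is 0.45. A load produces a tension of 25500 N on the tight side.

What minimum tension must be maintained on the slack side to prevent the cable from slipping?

T_min ≈ 3960 N

Capstan equation at impending slip: T_tight/T_slack = e^{μβ}.
β = 237° = 4.136 rad; e^{μβ} = e^{0.45×4.136} = 6.433.
T_slack = T_tight / e^{μβ} = 25500 / 6.433 = 3960 N.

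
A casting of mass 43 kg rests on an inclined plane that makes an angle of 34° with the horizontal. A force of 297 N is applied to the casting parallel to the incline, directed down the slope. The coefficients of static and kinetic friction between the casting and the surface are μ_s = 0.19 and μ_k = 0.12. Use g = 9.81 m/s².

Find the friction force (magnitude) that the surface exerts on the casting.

f ≈ 42 N (up the incline)

Perpendicular to the surface, N = m g cos θ = 43·9.81·cos 34° = 349.7 N.
For equilibrium along the incline the friction force must supply f = m g sin θ + P = 235.9 + 297 = 532.9 N (positive meaning up-slope).
The static-friction ceiling is μ_s N = 0.19 × 349.7 = 66.45 N.
Since |532.9| > 66.45 N, static friction cannot hold it; the casting slides down the incline and kinetic friction applies: f = μ_k N = 0.12 × 349.7 = 42 N.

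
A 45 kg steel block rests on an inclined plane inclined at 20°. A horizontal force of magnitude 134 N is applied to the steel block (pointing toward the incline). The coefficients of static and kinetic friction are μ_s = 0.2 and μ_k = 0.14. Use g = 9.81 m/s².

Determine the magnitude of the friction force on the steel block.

Normal direction: N = m g cos θ + P sin θ = 460.7 N.
Along the incline, the net driving force (taking up-slope positive) is P cos θ − m g sin θ = 125.9 − 151 = -25.07 N, so equilibrium requires friction f = 25.07 N (up-slope).
The limit of static friction is μ_s N = 92.13 N.
|f_req| = 25.07 ≤ 92.13 N → the steel block is in equilibrium; friction equals the required value.

f ≈ 25.1 N (up the incline)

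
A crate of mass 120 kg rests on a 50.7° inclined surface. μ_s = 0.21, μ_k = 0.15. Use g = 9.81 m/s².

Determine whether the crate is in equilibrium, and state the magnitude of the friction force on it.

N = m g cos θ = 746 N.
Down-slope weight component: m g sin θ = 911 N.
μ_s N = 157 N.
911 > 157 N, so it slides; kinetic friction f = μ_k N = 0.15×746 = 112 N.

f ≈ 112 N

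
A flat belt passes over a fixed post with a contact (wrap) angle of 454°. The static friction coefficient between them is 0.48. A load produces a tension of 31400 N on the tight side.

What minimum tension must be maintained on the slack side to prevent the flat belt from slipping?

T_min ≈ 700 N

Capstan equation at impending slip: T_tight/T_slack = e^{μβ}.
β = 454° = 7.924 rad; e^{μβ} = e^{0.48×7.924} = 44.85.
T_slack = T_tight / e^{μβ} = 31400 / 44.85 = 700 N.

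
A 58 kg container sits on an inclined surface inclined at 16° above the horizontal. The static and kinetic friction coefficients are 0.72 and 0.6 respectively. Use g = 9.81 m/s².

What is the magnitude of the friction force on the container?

f ≈ 157 N (up the incline)

Perpendicular to the surface, N = m g cos θ = 58·9.81·cos 16° = 546.9 N.
For equilibrium along the incline, friction must balance the weight component: f = m g sin θ = 156.8 N up the slope.
Maximum static friction available: μ_s N = 0.72 × 546.9 = 393.8 N.
Since |156.8| ≤ 393.8 N, the container remains in static equilibrium and friction takes exactly the required value.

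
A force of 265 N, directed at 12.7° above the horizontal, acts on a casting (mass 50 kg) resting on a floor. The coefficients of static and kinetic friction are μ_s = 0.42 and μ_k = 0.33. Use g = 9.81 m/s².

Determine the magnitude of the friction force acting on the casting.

f ≈ 143 N

N = m g − P sin α = 490.5 − 265×sin 12.7° = 432.2 N.
The horizontal driving force is P cos α = 258.5 N, so equilibrium needs friction f = 258.5 N.
μ_s N = 0.42 × 432.2 = 181.5 N.
258.5 > 181.5 N → the casting slides; f = μ_k N = 0.33×432.2 = 143 N.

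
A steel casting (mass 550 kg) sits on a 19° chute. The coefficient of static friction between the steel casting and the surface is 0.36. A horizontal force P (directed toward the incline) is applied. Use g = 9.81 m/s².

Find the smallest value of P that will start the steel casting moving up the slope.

At impending motion up the slope, friction acts down-slope at its limit: f = μ_s N.
Perpendicular to the incline: N = m g cos θ + P sin θ.
Along the incline: P cos θ = m g sin θ + μ_s N = m g sin θ + μ_s (m g cos θ + P sin θ).
Solving, P (cos θ − μ_s sin θ) = m g (sin θ + μ_s cos θ), so P = 550×9.81×(sin 19° + 0.36 cos 19°)/(cos 19° − 0.36 sin 19°) = 5400×0.666/0.8283 = 4340 N.

P ≈ 4340 N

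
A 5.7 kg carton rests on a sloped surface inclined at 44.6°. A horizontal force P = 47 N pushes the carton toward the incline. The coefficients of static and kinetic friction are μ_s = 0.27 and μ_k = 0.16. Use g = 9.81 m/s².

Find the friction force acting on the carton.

The horizontal push has a component P sin θ into the surface, so N = m g cos θ + P sin θ = 39.81 + 33 = 72.82 N.
Along the incline, the net driving force (taking up-slope positive) is P cos θ − m g sin θ = 33.47 − 39.26 = -5.797 N, so equilibrium requires friction f = 5.797 N (up-slope).
The limit of static friction is μ_s N = 19.66 N.
|f_req| = 5.797 ≤ 19.66 N → the carton is in equilibrium; friction equals the required value.

f ≈ 5.8 N (up the incline)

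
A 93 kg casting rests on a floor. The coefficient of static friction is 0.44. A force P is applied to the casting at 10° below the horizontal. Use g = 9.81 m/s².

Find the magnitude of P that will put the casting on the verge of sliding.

P ≈ 442 N

N = m g + P sin α (the push presses the casting into the floor).
At impending slip, P cos α = μ_s N = μ_s (m g + P sin α).
Solving: P (cos α − μ_s sin α) = μ_s m g → P = 0.44×912/(cos 10° − 0.44 sin 10°) = 401/0.9084 = 442 N.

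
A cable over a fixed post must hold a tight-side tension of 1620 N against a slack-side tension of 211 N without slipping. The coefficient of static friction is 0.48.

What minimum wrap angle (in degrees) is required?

β_min ≈ 243°

T₂/T₁ = e^{μβ} → β = ln(T₂/T₁)/μ.
β = ln(1620/211)/0.48 = 2.038/0.48 = 4.247 rad.
In degrees: β = 4.247 × 180/π = 243°.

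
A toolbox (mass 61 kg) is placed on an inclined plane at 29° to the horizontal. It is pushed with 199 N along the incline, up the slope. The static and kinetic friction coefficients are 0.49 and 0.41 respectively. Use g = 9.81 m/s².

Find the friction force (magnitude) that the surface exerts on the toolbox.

Normal force: N = m g cos θ = 61 × 9.81 × cos 29° = 523.4 N.
Parallel to the incline, ΣF = 0 gives f = m g sin θ − P = 290.1 − 199 = 91.11 N (up-slope positive).
Static friction can supply at most μ_s N = 256.5 N.
Since |91.11| ≤ 256.5 N, static friction is sufficient; f equals the required value, not μ_s N.

f ≈ 91.1 N (up the incline)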